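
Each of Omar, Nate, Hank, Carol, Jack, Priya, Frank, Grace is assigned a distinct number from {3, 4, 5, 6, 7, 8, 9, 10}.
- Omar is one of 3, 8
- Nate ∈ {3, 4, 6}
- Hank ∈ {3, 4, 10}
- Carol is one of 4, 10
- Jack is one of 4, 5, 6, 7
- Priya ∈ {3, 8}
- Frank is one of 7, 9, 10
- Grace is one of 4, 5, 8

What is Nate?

6

The 8 variables draw from only 8 values {3, 4, 5, 6, 7, 8, 9, 10}, so each is used; only Frank can be 9, hence Frank = 9.
The 7 still-open variables draw from only 7 values {3, 4, 5, 6, 7, 8, 10}, so each is used; only Jack can be 7, hence Jack = 7.
Among the 6 still-open variables, 5 fits only Grace (and all 6 values in {3, 4, 5, 6, 8, 10} must be used), so Grace = 5.
The 5 still-open variables together cover exactly {3, 4, 6, 8, 10} — 5 values for 5 variables — and 6 appears only in Nate's list, so Nate = 6.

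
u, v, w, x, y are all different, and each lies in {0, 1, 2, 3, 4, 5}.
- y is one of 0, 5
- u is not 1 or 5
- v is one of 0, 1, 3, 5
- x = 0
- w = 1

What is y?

5

w has just one choice, so w = 1. So v can't be 1.
That leaves x = 0. Eliminate 0 elsewhere: u, v, y.
So y = 5.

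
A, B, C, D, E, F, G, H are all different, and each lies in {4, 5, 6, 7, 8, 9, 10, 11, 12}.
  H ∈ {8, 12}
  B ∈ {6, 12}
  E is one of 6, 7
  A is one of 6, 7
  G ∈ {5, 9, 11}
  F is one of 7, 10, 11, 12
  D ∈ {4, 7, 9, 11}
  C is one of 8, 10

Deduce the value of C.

10

A and E between them cover only {6, 7} — a naked pair. Remove those values from B, D, F.
B must be 12 (only option left). So F, H can't be 12.
H must be 8 (only option left). So C can't be 8.
So C = 10.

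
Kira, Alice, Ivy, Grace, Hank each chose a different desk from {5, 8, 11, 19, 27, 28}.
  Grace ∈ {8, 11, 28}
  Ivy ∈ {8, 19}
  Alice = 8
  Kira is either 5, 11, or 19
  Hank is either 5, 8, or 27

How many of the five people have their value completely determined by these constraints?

Alice's domain is down to {8}, so Alice = 8. Remove 8 from Ivy, Grace, Hank.
Ivy's domain is down to {19}, so Ivy = 19. Remove 19 from Kira.
Determined: Alice=8, Ivy=19. The other people each still have more than one consistent value. That makes 2.

2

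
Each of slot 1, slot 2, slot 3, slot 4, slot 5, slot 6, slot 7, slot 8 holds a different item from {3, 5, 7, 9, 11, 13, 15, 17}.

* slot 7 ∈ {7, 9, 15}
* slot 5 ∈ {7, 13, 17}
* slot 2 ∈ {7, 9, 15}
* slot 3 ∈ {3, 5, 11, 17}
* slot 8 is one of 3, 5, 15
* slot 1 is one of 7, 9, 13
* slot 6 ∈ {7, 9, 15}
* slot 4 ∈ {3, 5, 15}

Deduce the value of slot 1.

13

The 8 variables together cover exactly {3, 5, 7, 9, 11, 13, 15, 17} — 8 values for 8 variables — and 11 appears only in slot 3's list, so slot 3 = 11.
The 7 still-open variables draw from only 7 values {3, 5, 7, 9, 13, 15, 17}, so each is used; only slot 5 can be 17, hence slot 5 = 17.
The 6 still-open variables together cover exactly {3, 5, 7, 9, 13, 15} — 6 values for 6 variables — and 13 appears only in slot 1's list, so slot 1 = 13.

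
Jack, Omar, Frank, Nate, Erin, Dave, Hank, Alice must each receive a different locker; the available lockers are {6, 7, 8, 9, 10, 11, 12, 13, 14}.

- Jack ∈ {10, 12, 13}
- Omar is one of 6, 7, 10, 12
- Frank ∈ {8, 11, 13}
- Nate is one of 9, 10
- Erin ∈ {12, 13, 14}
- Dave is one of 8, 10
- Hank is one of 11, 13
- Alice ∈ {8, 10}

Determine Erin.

14

Dave and Alice share exactly the 2 values {8, 10}; by pigeonhole those values go to them, so strike 8, 10 from Jack, Omar, Frank, Nate.
Nate must be 9 (only option left).
The 2 variables Frank and Hank are confined to {11, 13}, which locks those values in; drop them from Jack, Erin.
Jack's domain is down to {12}, so Jack = 12. Remove 12 from Omar, Erin.
So Erin = 14.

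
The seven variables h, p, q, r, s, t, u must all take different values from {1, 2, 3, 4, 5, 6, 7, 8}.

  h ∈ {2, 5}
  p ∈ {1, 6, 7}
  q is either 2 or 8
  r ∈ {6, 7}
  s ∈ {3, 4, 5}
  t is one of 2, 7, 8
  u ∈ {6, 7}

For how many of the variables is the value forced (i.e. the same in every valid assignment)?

2

The 2 variables r and u are confined to {6, 7}, which locks those values in; drop them from p, t.
p's domain is down to {1}, so p = 1.
The 2 variables q and t are confined to {2, 8}, which locks those values in; drop them from h.
That leaves h = 5. So s can't be 5.
Determined: h=5, p=1. The other variables each still have more than one consistent value. That makes 2.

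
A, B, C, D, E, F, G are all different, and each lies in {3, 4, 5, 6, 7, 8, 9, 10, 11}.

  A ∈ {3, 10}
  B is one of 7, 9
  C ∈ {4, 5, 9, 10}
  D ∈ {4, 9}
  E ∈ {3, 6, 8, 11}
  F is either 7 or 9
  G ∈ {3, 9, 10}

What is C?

The 2 variables B and F are confined to {7, 9}, which locks those values in; drop them from C, D, G.
That leaves D = 4. So C can't be 4.
A and G between them cover only {3, 10} — a naked pair. Remove those values from C, E.
So C = 5.

5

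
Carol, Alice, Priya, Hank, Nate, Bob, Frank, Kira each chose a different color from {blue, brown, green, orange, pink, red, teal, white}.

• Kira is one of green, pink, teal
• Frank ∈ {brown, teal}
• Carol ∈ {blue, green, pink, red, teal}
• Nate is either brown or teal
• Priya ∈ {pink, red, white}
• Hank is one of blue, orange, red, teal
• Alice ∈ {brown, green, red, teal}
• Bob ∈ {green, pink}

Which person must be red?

Alice

The 8 variables together cover exactly {blue, brown, green, orange, pink, red, teal, white} — 8 values for 8 variables — and orange appears only in Hank's list, so Hank = orange.
The 7 still-open variables together cover exactly {blue, brown, green, pink, red, teal, white} — 7 values for 7 variables — and blue appears only in Carol's list, so Carol = blue.
The 6 still-open variables together cover exactly {brown, green, pink, red, teal, white} — 6 values for 6 variables — and white appears only in Priya's list, so Priya = white.
The 5 still-open variables draw from only 5 values {brown, green, pink, red, teal}, so each is used; only Alice can be red, hence Alice = red.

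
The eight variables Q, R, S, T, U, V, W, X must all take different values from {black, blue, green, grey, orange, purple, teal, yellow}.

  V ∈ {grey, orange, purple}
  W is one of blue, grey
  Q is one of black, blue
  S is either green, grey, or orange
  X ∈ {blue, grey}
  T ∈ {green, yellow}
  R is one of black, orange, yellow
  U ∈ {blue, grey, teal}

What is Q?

black

The 8 variables together cover exactly {black, blue, green, grey, orange, purple, teal, yellow} — 8 values for 8 variables — and purple appears only in V's list, so V = purple.
Among the 7 still-open variables, teal fits only U (and all 7 values in {black, blue, green, grey, orange, teal, yellow} must be used), so U = teal.
The 2 variables W and X are confined to {blue, grey}, which locks those values in; drop them from Q, S.
So Q = black.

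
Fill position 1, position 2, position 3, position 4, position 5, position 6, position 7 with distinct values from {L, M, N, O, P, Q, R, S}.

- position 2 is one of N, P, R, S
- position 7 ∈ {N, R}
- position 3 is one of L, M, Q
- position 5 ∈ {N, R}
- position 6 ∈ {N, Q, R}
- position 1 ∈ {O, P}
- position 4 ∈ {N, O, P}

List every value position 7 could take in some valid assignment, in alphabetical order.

N, R

position 5 and position 7 share exactly the 2 values {N, R}; by pigeonhole those values go to them, so strike N, R from position 2, position 4, position 6.
position 6's domain is down to {Q}, so position 6 = Q. Strike Q from position 3.
position 1 and position 4 share exactly the 2 values {O, P}; by pigeonhole those values go to them, so strike O, P from position 2.
position 2 has just one choice, so position 2 = S.
No further eliminations apply; position 7 can still be any of N, R.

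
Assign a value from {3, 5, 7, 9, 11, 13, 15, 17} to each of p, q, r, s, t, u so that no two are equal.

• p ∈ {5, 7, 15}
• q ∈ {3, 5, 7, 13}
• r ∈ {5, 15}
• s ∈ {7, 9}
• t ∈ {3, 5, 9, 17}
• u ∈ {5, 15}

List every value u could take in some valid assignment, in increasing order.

The 2 variables r and u are confined to {5, 15}, which locks those values in; drop them from p, q, t.
p's domain is down to {7}, so p = 7. Remove 7 from q, s.
s's domain is down to {9}, so s = 9. Remove 9 from t.
No further eliminations apply; u can still be any of 5, 15.

5, 15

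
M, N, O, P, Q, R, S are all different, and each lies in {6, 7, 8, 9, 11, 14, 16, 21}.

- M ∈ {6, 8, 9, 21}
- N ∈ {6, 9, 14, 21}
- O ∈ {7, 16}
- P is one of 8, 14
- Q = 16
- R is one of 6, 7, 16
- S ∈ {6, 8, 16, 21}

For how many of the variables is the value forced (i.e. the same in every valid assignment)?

Q has just one choice, so Q = 16. Eliminate 16 elsewhere: O, R, S.
That leaves O = 7. Strike 7 from R.
That leaves R = 6. Remove 6 from M, N, S.
Determined: O=7, Q=16, R=6. The other variables each still have more than one consistent value. That makes 3.

3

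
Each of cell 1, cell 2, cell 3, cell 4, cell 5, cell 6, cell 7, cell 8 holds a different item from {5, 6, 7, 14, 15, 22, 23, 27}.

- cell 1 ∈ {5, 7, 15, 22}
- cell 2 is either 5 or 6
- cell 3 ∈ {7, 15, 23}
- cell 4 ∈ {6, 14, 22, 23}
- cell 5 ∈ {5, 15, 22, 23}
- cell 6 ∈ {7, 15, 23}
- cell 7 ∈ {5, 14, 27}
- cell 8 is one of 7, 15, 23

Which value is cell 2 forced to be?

The 8 variables draw from only 8 values {5, 6, 7, 14, 15, 22, 23, 27}, so each is used; only cell 7 can be 27, hence cell 7 = 27.
Among the 7 still-open variables, 14 fits only cell 4 (and all 7 values in {5, 6, 7, 14, 15, 22, 23} must be used), so cell 4 = 14.
The 6 still-open variables draw from only 6 values {5, 6, 7, 15, 22, 23}, so each is used; only cell 2 can be 6, hence cell 2 = 6.

6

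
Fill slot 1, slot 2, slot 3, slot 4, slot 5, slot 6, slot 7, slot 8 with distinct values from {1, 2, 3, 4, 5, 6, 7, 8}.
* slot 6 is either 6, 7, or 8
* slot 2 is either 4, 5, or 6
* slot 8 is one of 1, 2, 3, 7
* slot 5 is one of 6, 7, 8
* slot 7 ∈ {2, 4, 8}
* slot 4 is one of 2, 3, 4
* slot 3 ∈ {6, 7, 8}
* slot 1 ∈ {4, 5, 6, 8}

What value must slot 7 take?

2

Among the 8 variables, 1 fits only slot 8 (and all 8 values in {1, 2, 3, 4, 5, 6, 7, 8} must be used), so slot 8 = 1.
The 7 still-open variables draw from only 7 values {2, 3, 4, 5, 6, 7, 8}, so each is used; only slot 4 can be 3, hence slot 4 = 3.
Among the 6 still-open variables, 2 fits only slot 7 (and all 6 values in {2, 4, 5, 6, 7, 8} must be used), so slot 7 = 2.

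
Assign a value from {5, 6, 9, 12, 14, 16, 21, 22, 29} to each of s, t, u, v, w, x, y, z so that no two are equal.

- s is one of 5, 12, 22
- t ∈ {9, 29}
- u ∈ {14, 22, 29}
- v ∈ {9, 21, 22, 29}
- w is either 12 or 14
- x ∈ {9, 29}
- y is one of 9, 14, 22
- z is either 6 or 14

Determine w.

12

The 8 variables draw from only 8 values {5, 6, 9, 12, 14, 21, 22, 29}, so each is used; only s can be 5, hence s = 5.
The 7 still-open variables draw from only 7 values {6, 9, 12, 14, 21, 22, 29}, so each is used; only z can be 6, hence z = 6.
The 6 still-open variables draw from only 6 values {9, 12, 14, 21, 22, 29}, so each is used; only w can be 12, hence w = 12.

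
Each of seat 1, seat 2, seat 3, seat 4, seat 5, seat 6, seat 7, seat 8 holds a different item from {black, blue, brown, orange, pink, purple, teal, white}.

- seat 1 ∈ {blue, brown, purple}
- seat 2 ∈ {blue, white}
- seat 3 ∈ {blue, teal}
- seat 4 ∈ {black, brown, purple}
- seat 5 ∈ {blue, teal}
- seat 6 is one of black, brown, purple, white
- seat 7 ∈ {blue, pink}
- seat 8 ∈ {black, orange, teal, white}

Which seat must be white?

seat 2

Among the 8 variables, orange fits only seat 8 (and all 8 values in {black, blue, brown, orange, pink, purple, teal, white} must be used), so seat 8 = orange.
Among the 7 still-open variables, pink fits only seat 7 (and all 7 values in {black, blue, brown, pink, purple, teal, white} must be used), so seat 7 = pink.
seat 3 and seat 5 between them cover only {blue, teal} — a naked pair. Remove those values from seat 1, seat 2.
So white goes to seat 2.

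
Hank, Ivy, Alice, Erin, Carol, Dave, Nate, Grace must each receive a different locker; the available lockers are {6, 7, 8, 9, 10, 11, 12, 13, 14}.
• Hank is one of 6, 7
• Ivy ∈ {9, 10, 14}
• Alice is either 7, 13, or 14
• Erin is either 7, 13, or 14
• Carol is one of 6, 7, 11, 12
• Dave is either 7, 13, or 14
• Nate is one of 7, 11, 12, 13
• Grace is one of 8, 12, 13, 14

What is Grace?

8

Alice, Erin, Dave share exactly the 3 values {7, 13, 14}; by pigeonhole those values go to them, so strike 7, 13, 14 from Hank, Ivy, Carol, Nate, Grace.
That leaves Hank = 6. Strike 6 from Carol.
Carol and Nate share exactly the 2 values {11, 12}; by pigeonhole those values go to them, so strike 11, 12 from Grace.
So Grace = 8.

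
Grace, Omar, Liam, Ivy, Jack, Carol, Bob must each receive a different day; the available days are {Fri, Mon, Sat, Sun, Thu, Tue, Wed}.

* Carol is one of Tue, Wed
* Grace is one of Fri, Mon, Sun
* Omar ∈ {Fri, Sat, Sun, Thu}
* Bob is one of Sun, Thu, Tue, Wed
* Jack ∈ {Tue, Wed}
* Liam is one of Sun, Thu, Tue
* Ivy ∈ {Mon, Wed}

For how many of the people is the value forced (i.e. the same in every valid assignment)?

The 7 variables together cover exactly {Fri, Mon, Sat, Sun, Thu, Tue, Wed} — 7 values for 7 variables — and Sat appears only in Omar's list, so Omar = Sat.
The 6 still-open variables draw from only 6 values {Fri, Mon, Sun, Thu, Tue, Wed}, so each is used; only Grace can be Fri, hence Grace = Fri.
The 5 still-open variables draw from only 5 values {Mon, Sun, Thu, Tue, Wed}, so each is used; only Ivy can be Mon, hence Ivy = Mon.
Jack and Carol between them cover only {Tue, Wed} — a naked pair. Remove those values from Liam, Bob.
Determined: Grace=Fri, Omar=Sat, Ivy=Mon. The other people each still have more than one consistent value. That makes 3.

3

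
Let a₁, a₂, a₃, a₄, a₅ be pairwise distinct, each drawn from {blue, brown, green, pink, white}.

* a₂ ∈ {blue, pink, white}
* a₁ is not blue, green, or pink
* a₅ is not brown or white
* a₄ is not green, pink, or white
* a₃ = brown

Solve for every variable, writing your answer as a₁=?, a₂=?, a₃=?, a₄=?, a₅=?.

a₁=white, a₂=pink, a₃=brown, a₄=blue, a₅=green

a₃ must be brown (only option left). So a₁, a₄ can't be brown.
a₄ has just one choice, so a₄ = blue. Eliminate blue elsewhere: a₂, a₅.
a₁'s domain is down to {white}, so a₁ = white. So a₂ can't be white.
a₂ has just one choice, so a₂ = pink. Remove pink from a₅.
a₅ must be green (only option left).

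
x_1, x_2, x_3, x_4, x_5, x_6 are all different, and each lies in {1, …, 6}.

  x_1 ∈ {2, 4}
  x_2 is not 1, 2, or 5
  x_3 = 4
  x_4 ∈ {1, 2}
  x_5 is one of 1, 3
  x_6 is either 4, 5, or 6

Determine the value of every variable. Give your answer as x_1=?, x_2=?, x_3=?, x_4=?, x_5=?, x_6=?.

x_1=2, x_2=6, x_3=4, x_4=1, x_5=3, x_6=5

x_3's domain is down to {4}, so x_3 = 4. Remove 4 from x_1, x_2, x_6.
x_1 has just one choice, so x_1 = 2. Remove 2 from x_4.
That leaves x_4 = 1. Remove 1 from x_5.
x_5 must be 3 (only option left). Remove 3 from x_2.
That leaves x_2 = 6. Strike 6 from x_6.
x_6 must be 5 (only option left).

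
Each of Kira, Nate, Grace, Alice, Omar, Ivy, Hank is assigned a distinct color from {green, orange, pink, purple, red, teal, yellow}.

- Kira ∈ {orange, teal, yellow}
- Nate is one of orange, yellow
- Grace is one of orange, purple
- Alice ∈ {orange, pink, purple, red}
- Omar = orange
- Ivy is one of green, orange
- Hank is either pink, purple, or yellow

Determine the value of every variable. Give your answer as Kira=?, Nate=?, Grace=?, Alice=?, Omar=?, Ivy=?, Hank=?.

Kira=teal, Nate=yellow, Grace=purple, Alice=red, Omar=orange, Ivy=green, Hank=pink

Omar's domain is down to {orange}, so Omar = orange. So Kira, Nate, Grace, Alice, Ivy can't be orange.
Ivy has just one choice, so Ivy = green.
Nate has just one choice, so Nate = yellow. Remove yellow from Kira, Hank.
Grace has just one choice, so Grace = purple. So Alice, Hank can't be purple.
That leaves Hank = pink. Strike pink from Alice.
That leaves Kira = teal.
That leaves Alice = red.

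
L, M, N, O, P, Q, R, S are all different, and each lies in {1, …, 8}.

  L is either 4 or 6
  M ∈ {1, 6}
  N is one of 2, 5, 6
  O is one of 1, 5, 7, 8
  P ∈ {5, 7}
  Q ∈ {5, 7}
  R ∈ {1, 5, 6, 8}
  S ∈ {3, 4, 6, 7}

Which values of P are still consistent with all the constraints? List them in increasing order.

5, 7

The 8 variables together cover exactly {1, 2, 3, 4, 5, 6, 7, 8} — 8 values for 8 variables — and 2 appears only in N's list, so N = 2.
The 7 still-open variables draw from only 7 values {1, 3, 4, 5, 6, 7, 8}, so each is used; only S can be 3, hence S = 3.
The 6 still-open variables draw from only 6 values {1, 4, 5, 6, 7, 8}, so each is used; only L can be 4, hence L = 4.
P and Q share exactly the 2 values {5, 7}; by pigeonhole those values go to them, so strike 5, 7 from O, R.
No further eliminations apply; P can still be any of 5, 7.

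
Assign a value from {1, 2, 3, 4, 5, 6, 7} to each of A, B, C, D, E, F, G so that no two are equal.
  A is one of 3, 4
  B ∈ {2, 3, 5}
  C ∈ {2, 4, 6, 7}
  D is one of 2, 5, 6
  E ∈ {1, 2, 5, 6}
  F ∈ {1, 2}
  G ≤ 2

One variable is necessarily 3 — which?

Among the 7 variables, 7 fits only C (and all 7 values in {1, 2, 3, 4, 5, 6, 7} must be used), so C = 7.
The 6 still-open variables together cover exactly {1, 2, 3, 4, 5, 6} — 6 values for 6 variables — and 4 appears only in A's list, so A = 4.
The 5 still-open variables draw from only 5 values {1, 2, 3, 5, 6}, so each is used; only B can be 3, hence B = 3.

B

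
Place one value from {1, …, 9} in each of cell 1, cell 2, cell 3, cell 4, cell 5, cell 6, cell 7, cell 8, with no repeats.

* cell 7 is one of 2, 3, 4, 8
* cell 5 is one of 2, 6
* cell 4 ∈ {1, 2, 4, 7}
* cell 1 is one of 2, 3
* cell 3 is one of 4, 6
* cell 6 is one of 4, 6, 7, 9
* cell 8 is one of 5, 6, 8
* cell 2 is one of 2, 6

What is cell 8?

The 2 variables cell 2 and cell 5 are confined to {2, 6}, which locks those values in; drop them from cell 1, cell 3, cell 4, cell 6, cell 7, cell 8.
cell 1 has just one choice, so cell 1 = 3. Remove 3 from cell 7.
That leaves cell 3 = 4. So cell 4, cell 6, cell 7 can't be 4.
cell 7 has just one choice, so cell 7 = 8. Remove 8 from cell 8.
So cell 8 = 5.

5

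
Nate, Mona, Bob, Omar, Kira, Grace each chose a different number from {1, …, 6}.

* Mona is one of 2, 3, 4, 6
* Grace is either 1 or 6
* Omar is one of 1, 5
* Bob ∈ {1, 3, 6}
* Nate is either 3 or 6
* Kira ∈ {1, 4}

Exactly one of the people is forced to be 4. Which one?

Kira

The 6 variables draw from only 6 values {1, 2, 3, 4, 5, 6}, so each is used; only Mona can be 2, hence Mona = 2.
The 5 still-open variables together cover exactly {1, 3, 4, 5, 6} — 5 values for 5 variables — and 4 appears only in Kira's list, so Kira = 4.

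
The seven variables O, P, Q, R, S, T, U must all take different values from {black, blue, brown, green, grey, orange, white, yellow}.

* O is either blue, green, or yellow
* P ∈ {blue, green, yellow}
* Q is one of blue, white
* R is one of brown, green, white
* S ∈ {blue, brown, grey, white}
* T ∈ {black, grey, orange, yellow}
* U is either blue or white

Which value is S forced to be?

The 2 variables Q and U are confined to {blue, white}, which locks those values in; drop them from O, P, R, S.
O and P share exactly the 2 values {green, yellow}; by pigeonhole those values go to them, so strike green, yellow from R, T.
R's domain is down to {brown}, so R = brown. Remove brown from S.
So S = grey.

grey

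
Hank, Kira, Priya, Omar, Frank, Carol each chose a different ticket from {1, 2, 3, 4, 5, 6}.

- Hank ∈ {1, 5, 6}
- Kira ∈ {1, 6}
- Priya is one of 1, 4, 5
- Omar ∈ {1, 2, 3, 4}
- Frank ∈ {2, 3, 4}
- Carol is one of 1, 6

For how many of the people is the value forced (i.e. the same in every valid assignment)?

The 2 variables Kira and Carol are confined to {1, 6}, which locks those values in; drop them from Hank, Priya, Omar.
Hank has just one choice, so Hank = 5. Eliminate 5 elsewhere: Priya.
Priya must be 4 (only option left). Strike 4 from Omar, Frank.
Determined: Hank=5, Priya=4. The other people each still have more than one consistent value. That makes 2.

2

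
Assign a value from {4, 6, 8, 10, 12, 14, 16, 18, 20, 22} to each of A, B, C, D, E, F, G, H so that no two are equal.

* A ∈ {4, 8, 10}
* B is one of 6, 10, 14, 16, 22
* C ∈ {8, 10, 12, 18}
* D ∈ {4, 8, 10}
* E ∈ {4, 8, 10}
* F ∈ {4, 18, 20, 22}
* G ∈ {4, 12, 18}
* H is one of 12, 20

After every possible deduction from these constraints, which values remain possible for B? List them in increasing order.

The 3 variables A, D, E are confined to {4, 8, 10}, which locks those values in; drop them from B, C, F, G.
C and G between them cover only {12, 18} — a naked pair. Remove those values from F, H.
H's domain is down to {20}, so H = 20. Eliminate 20 elsewhere: F.
F's domain is down to {22}, so F = 22. Strike 22 from B.
No further eliminations apply; B can still be any of 6, 14, 16.

6, 14, 16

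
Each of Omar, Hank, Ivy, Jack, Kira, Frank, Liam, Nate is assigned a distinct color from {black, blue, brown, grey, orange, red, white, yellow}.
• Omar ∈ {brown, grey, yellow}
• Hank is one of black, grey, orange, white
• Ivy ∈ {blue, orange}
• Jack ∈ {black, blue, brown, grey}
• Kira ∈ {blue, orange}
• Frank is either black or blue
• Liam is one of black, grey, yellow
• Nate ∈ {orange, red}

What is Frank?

black

The 8 variables together cover exactly {black, blue, brown, grey, orange, red, white, yellow} — 8 values for 8 variables — and red appears only in Nate's list, so Nate = red.
Among the 7 still-open variables, white fits only Hank (and all 7 values in {black, blue, brown, grey, orange, white, yellow} must be used), so Hank = white.
Ivy and Kira between them cover only {blue, orange} — a naked pair. Remove those values from Jack, Frank.
So Frank = black.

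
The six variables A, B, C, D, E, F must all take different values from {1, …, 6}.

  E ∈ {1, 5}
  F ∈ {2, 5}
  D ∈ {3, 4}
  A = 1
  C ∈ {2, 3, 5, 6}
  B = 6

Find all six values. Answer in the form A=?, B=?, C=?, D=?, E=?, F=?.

A=1, B=6, C=3, D=4, E=5, F=2

A must be 1 (only option left). Remove 1 from E.
That leaves B = 6. Remove 6 from C.
That leaves E = 5. So C, F can't be 5.
F must be 2 (only option left). Strike 2 from C.
That leaves C = 3. Remove 3 from D.
D must be 4 (only option left).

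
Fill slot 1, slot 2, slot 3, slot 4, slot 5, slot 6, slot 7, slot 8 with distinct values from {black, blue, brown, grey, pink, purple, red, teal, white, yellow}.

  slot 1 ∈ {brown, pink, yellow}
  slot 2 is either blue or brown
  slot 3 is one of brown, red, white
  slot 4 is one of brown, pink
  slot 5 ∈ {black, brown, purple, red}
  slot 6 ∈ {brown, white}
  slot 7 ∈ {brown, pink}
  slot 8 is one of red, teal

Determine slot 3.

The 2 variables slot 4 and slot 7 are confined to {brown, pink}, which locks those values in; drop them from slot 1, slot 2, slot 3, slot 5, slot 6.
slot 1 must be yellow (only option left).
slot 2 must be blue (only option left).
slot 6 must be white (only option left). Eliminate white elsewhere: slot 3.
So slot 3 = red.

red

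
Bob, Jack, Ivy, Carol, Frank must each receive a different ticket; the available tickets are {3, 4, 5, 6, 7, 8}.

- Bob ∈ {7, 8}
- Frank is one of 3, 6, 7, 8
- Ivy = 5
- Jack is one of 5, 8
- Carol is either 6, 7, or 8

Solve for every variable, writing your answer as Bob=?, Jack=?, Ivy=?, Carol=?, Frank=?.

Bob=7, Jack=8, Ivy=5, Carol=6, Frank=3

Ivy's domain is down to {5}, so Ivy = 5. Remove 5 from Jack.
Jack's domain is down to {8}, so Jack = 8. Remove 8 from Bob, Carol, Frank.
Bob's domain is down to {7}, so Bob = 7. So Carol, Frank can't be 7.
Carol's domain is down to {6}, so Carol = 6. Strike 6 from Frank.
That leaves Frank = 3.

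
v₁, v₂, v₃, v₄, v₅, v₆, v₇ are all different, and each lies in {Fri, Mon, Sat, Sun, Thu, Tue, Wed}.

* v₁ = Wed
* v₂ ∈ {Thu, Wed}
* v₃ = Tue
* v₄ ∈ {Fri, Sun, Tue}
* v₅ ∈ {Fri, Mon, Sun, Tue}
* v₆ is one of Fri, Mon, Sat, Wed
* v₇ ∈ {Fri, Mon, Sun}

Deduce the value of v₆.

Sat

v₁'s domain is down to {Wed}, so v₁ = Wed. Eliminate Wed elsewhere: v₂, v₆.
That leaves v₂ = Thu.
v₃ has just one choice, so v₃ = Tue. Eliminate Tue elsewhere: v₄, v₅.
The 4 still-open variables draw from only 4 values {Fri, Mon, Sat, Sun}, so each is used; only v₆ can be Sat, hence v₆ = Sat.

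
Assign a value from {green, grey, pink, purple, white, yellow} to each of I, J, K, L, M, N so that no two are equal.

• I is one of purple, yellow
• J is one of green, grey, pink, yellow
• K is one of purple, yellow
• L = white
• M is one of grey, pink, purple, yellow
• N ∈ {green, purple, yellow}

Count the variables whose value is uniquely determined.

2

L has just one choice, so L = white.
I and K share exactly the 2 values {purple, yellow}; by pigeonhole those values go to them, so strike purple, yellow from J, M, N.
N has just one choice, so N = green. So J can't be green.
Determined: L=white, N=green. The other variables each still have more than one consistent value. That makes 2.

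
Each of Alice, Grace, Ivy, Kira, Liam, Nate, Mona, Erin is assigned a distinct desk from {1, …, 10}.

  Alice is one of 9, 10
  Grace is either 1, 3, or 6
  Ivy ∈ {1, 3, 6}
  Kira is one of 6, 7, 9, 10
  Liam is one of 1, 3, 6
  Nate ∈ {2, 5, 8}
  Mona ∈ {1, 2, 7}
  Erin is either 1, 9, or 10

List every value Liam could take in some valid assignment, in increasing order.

1, 3, 6

The 3 variables Grace, Ivy, Liam are confined to {1, 3, 6}, which locks those values in; drop them from Kira, Mona, Erin.
Alice and Erin between them cover only {9, 10} — a naked pair. Remove those values from Kira.
Kira's domain is down to {7}, so Kira = 7. Remove 7 from Mona.
Mona must be 2 (only option left). Remove 2 from Nate.
No further eliminations apply; Liam can still be any of 1, 3, 6.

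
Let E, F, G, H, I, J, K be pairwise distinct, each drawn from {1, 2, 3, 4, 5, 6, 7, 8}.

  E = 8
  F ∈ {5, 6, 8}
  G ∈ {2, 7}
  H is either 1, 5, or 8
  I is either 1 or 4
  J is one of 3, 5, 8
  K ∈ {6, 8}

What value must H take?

E's domain is down to {8}, so E = 8. Eliminate 8 elsewhere: F, H, J, K.
That leaves K = 6. Eliminate 6 elsewhere: F.
F must be 5 (only option left). Remove 5 from H, J.
So H = 1.

1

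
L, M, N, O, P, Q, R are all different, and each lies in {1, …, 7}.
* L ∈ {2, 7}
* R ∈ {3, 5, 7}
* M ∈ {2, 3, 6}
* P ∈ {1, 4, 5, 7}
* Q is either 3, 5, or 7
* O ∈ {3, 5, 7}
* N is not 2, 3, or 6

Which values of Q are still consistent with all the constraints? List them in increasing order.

The 7 variables draw from only 7 values {1, 2, 3, 4, 5, 6, 7}, so each is used; only M can be 6, hence M = 6.
The 6 still-open variables draw from only 6 values {1, 2, 3, 4, 5, 7}, so each is used; only L can be 2, hence L = 2.
The 3 variables O, Q, R are confined to {3, 5, 7}, which locks those values in; drop them from N, P.
No further eliminations apply; Q can still be any of 3, 5, 7.

3, 5, 7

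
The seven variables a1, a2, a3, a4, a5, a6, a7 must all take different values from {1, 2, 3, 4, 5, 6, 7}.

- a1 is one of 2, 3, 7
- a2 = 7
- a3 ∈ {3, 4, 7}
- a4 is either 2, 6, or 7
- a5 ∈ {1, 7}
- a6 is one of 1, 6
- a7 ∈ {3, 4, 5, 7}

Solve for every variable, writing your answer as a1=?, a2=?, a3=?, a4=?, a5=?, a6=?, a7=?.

a2 has just one choice, so a2 = 7. So a1, a3, a4, a5, a7 can't be 7.
a5 has just one choice, so a5 = 1. Remove 1 from a6.
That leaves a6 = 6. Strike 6 from a4.
a4 has just one choice, so a4 = 2. Eliminate 2 elsewhere: a1.
That leaves a1 = 3. Remove 3 from a3, a7.
That leaves a3 = 4. Eliminate 4 elsewhere: a7.
That leaves a7 = 5.

a1=3, a2=7, a3=4, a4=2, a5=1, a6=6, a7=5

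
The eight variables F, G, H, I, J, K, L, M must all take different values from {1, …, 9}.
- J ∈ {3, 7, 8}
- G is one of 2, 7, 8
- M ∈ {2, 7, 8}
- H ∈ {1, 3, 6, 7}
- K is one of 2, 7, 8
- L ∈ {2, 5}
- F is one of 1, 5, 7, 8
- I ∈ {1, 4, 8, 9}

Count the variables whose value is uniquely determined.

4

The 3 variables G, K, M are confined to {2, 7, 8}, which locks those values in; drop them from F, H, I, J, L.
J has just one choice, so J = 3. Strike 3 from H.
L's domain is down to {5}, so L = 5. Strike 5 from F.
F must be 1 (only option left). Eliminate 1 elsewhere: H, I.
That leaves H = 6.
Determined: F=1, H=6, J=3, L=5. The other variables each still have more than one consistent value. That makes 4.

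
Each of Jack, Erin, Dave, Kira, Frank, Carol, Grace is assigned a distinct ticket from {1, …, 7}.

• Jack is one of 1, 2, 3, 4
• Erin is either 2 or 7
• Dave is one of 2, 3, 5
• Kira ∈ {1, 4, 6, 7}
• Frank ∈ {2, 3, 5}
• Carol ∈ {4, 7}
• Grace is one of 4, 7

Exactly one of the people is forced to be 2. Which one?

The 7 variables together cover exactly {1, 2, 3, 4, 5, 6, 7} — 7 values for 7 variables — and 6 appears only in Kira's list, so Kira = 6.
The 6 still-open variables draw from only 6 values {1, 2, 3, 4, 5, 7}, so each is used; only Jack can be 1, hence Jack = 1.
Carol and Grace between them cover only {4, 7} — a naked pair. Remove those values from Erin.
So 2 goes to Erin.

Erin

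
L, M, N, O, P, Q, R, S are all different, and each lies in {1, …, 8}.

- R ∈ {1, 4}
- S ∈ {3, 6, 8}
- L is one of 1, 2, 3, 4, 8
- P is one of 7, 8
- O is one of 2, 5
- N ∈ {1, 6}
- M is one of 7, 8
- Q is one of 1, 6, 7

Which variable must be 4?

Among the 8 variables, 5 fits only O (and all 8 values in {1, 2, 3, 4, 5, 6, 7, 8} must be used), so O = 5.
Among the 7 still-open variables, 2 fits only L (and all 7 values in {1, 2, 3, 4, 6, 7, 8} must be used), so L = 2.
The 6 still-open variables together cover exactly {1, 3, 4, 6, 7, 8} — 6 values for 6 variables — and 3 appears only in S's list, so S = 3.
The 5 still-open variables together cover exactly {1, 4, 6, 7, 8} — 5 values for 5 variables — and 4 appears only in R's list, so R = 4.

R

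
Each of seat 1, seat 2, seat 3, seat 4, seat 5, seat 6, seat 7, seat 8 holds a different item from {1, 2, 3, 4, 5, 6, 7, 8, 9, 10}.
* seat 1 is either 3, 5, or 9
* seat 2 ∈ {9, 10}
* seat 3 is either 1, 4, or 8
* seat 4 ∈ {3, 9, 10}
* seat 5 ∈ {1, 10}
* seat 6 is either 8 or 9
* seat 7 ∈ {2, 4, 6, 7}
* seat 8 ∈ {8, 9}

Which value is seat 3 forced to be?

4

seat 6 and seat 8 between them cover only {8, 9} — a naked pair. Remove those values from seat 1, seat 2, seat 3, seat 4.
seat 2 must be 10 (only option left). Remove 10 from seat 4, seat 5.
seat 4's domain is down to {3}, so seat 4 = 3. So seat 1 can't be 3.
seat 5 has just one choice, so seat 5 = 1. Strike 1 from seat 3.
So seat 3 = 4.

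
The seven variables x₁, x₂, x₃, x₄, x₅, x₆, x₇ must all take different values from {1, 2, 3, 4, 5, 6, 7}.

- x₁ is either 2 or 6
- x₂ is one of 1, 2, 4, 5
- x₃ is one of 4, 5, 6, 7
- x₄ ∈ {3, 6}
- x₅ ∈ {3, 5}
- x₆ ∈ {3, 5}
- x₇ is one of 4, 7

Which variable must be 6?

The 7 variables draw from only 7 values {1, 2, 3, 4, 5, 6, 7}, so each is used; only x₂ can be 1, hence x₂ = 1.
Among the 6 still-open variables, 2 fits only x₁ (and all 6 values in {2, 3, 4, 5, 6, 7} must be used), so x₁ = 2.
The 2 variables x₅ and x₆ are confined to {3, 5}, which locks those values in; drop them from x₃, x₄.
So 6 goes to x₄.

x₄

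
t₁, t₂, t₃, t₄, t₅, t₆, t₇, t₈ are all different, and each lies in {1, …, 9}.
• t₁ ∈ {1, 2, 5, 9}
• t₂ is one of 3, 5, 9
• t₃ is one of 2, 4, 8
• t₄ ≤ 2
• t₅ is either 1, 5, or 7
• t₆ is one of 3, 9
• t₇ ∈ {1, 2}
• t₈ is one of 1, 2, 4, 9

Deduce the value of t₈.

4

The 8 variables together cover exactly {1, 2, 3, 4, 5, 7, 8, 9} — 8 values for 8 variables — and 7 appears only in t₅'s list, so t₅ = 7.
The 7 still-open variables draw from only 7 values {1, 2, 3, 4, 5, 8, 9}, so each is used; only t₃ can be 8, hence t₃ = 8.
The 6 still-open variables draw from only 6 values {1, 2, 3, 4, 5, 9}, so each is used; only t₈ can be 4, hence t₈ = 4.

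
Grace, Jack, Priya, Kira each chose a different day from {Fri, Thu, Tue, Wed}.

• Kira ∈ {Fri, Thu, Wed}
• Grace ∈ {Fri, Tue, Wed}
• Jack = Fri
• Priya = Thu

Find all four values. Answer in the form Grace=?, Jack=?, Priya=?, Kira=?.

Grace=Tue, Jack=Fri, Priya=Thu, Kira=Wed

Jack must be Fri (only option left). Strike Fri from Grace, Kira.
Priya's domain is down to {Thu}, so Priya = Thu. Eliminate Thu elsewhere: Kira.
Kira has just one choice, so Kira = Wed. Remove Wed from Grace.
That leaves Grace = Tue.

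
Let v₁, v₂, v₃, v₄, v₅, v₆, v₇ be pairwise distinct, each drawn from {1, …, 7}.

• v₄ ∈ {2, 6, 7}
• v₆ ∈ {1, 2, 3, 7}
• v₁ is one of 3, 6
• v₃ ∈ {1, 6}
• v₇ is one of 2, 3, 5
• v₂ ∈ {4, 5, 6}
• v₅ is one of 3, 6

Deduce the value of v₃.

The 7 variables together cover exactly {1, 2, 3, 4, 5, 6, 7} — 7 values for 7 variables — and 4 appears only in v₂'s list, so v₂ = 4.
The 6 still-open variables together cover exactly {1, 2, 3, 5, 6, 7} — 6 values for 6 variables — and 5 appears only in v₇'s list, so v₇ = 5.
v₁ and v₅ between them cover only {3, 6} — a naked pair. Remove those values from v₃, v₄, v₆.
So v₃ = 1.

1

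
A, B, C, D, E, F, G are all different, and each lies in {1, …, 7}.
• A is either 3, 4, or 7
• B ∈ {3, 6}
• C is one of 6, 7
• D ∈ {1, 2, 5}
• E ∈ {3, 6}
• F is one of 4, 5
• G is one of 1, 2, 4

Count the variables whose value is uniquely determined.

3

B and E between them cover only {3, 6} — a naked pair. Remove those values from A, C.
That leaves C = 7. So A can't be 7.
That leaves A = 4. Strike 4 from F, G.
F must be 5 (only option left). Strike 5 from D.
Determined: A=4, C=7, F=5. The other variables each still have more than one consistent value. That makes 3.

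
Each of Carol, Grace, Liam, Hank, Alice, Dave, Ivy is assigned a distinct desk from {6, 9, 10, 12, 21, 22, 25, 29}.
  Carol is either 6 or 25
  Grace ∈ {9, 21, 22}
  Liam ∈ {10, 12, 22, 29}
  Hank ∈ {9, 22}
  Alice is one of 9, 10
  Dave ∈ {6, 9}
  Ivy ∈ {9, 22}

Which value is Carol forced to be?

Hank and Ivy between them cover only {9, 22} — a naked pair. Remove those values from Grace, Liam, Alice, Dave.
That leaves Grace = 21.
Alice must be 10 (only option left). Strike 10 from Liam.
Dave has just one choice, so Dave = 6. Strike 6 from Carol.
So Carol = 25.

25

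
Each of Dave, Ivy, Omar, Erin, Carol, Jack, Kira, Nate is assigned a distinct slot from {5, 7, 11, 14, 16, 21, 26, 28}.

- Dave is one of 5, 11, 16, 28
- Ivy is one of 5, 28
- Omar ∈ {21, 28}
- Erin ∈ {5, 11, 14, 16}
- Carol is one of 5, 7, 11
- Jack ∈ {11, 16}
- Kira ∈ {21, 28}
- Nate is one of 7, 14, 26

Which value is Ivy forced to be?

The 8 variables together cover exactly {5, 7, 11, 14, 16, 21, 26, 28} — 8 values for 8 variables — and 26 appears only in Nate's list, so Nate = 26.
Among the 7 still-open variables, 7 fits only Carol (and all 7 values in {5, 7, 11, 14, 16, 21, 28} must be used), so Carol = 7.
The 6 still-open variables draw from only 6 values {5, 11, 14, 16, 21, 28}, so each is used; only Erin can be 14, hence Erin = 14.
Omar and Kira between them cover only {21, 28} — a naked pair. Remove those values from Dave, Ivy.
So Ivy = 5.

5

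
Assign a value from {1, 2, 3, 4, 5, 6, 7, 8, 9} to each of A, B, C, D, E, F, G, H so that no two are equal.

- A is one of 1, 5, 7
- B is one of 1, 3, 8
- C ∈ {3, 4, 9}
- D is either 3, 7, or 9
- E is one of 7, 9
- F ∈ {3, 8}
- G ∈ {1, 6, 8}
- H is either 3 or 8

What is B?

1

The 8 variables draw from only 8 values {1, 3, 4, 5, 6, 7, 8, 9}, so each is used; only C can be 4, hence C = 4.
The 7 still-open variables together cover exactly {1, 3, 5, 6, 7, 8, 9} — 7 values for 7 variables — and 5 appears only in A's list, so A = 5.
The 6 still-open variables together cover exactly {1, 3, 6, 7, 8, 9} — 6 values for 6 variables — and 6 appears only in G's list, so G = 6.
The 5 still-open variables together cover exactly {1, 3, 7, 8, 9} — 5 values for 5 variables — and 1 appears only in B's list, so B = 1.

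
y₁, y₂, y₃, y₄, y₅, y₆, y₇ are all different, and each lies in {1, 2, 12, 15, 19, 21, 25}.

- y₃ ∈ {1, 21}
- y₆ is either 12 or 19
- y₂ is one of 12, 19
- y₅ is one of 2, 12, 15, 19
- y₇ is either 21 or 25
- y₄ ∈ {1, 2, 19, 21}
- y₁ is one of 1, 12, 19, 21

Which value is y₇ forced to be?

25

The 7 variables draw from only 7 values {1, 2, 12, 15, 19, 21, 25}, so each is used; only y₅ can be 15, hence y₅ = 15.
The 6 still-open variables together cover exactly {1, 2, 12, 19, 21, 25} — 6 values for 6 variables — and 2 appears only in y₄'s list, so y₄ = 2.
The 5 still-open variables draw from only 5 values {1, 12, 19, 21, 25}, so each is used; only y₇ can be 25, hence y₇ = 25.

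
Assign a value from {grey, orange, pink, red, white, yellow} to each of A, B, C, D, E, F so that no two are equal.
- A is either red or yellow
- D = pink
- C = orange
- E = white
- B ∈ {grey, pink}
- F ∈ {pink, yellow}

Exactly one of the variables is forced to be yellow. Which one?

F

C's domain is down to {orange}, so C = orange.
D must be pink (only option left). Remove pink from B, F.
So yellow goes to F.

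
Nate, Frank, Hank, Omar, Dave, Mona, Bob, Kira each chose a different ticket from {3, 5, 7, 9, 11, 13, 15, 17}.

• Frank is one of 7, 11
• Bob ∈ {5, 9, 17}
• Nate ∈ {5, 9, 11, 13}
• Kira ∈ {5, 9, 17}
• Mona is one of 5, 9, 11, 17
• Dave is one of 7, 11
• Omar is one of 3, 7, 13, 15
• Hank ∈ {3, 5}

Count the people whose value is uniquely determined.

Among the 8 variables, 15 fits only Omar (and all 8 values in {3, 5, 7, 9, 11, 13, 15, 17} must be used), so Omar = 15.
The 7 still-open variables draw from only 7 values {3, 5, 7, 9, 11, 13, 17}, so each is used; only Hank can be 3, hence Hank = 3.
The 6 still-open variables draw from only 6 values {5, 7, 9, 11, 13, 17}, so each is used; only Nate can be 13, hence Nate = 13.
Frank and Dave between them cover only {7, 11} — a naked pair. Remove those values from Mona.
Determined: Nate=13, Hank=3, Omar=15. The other people each still have more than one consistent value. That makes 3.

3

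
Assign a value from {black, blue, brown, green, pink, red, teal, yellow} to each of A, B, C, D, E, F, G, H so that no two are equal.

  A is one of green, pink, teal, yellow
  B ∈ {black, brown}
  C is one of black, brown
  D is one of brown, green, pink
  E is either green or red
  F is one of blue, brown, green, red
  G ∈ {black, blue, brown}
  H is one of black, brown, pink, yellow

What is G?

Among the 8 variables, teal fits only A (and all 8 values in {black, blue, brown, green, pink, red, teal, yellow} must be used), so A = teal.
Among the 7 still-open variables, yellow fits only H (and all 7 values in {black, blue, brown, green, pink, red, yellow} must be used), so H = yellow.
Among the 6 still-open variables, pink fits only D (and all 6 values in {black, blue, brown, green, pink, red} must be used), so D = pink.
The 2 variables B and C are confined to {black, brown}, which locks those values in; drop them from F, G.
So G = blue.

blue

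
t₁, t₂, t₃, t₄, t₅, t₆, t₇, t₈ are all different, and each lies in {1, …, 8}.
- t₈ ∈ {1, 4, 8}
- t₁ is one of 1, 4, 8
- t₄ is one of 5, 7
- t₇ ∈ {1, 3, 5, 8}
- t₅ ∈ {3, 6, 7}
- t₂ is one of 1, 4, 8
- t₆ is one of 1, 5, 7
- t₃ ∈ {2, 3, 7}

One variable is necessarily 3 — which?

Among the 8 variables, 2 fits only t₃ (and all 8 values in {1, 2, 3, 4, 5, 6, 7, 8} must be used), so t₃ = 2.
Among the 7 still-open variables, 6 fits only t₅ (and all 7 values in {1, 3, 4, 5, 6, 7, 8} must be used), so t₅ = 6.
The 6 still-open variables together cover exactly {1, 3, 4, 5, 7, 8} — 6 values for 6 variables — and 3 appears only in t₇'s list, so t₇ = 3.

t₇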